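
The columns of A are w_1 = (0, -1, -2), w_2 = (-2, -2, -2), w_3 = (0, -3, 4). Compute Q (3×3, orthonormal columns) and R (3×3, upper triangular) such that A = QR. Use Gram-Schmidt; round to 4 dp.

Q = [[0.0000, -0.9129, 0.4082], [-0.4472, -0.3651, -0.8165], [-0.8944, 0.1826, 0.4082]], R = [[2.2361, 2.6833, -2.2361], [0.0000, 2.1909, 1.8257], [0.0000, 0.0000, 4.0825]]

w_1 = (0, -1, -2); ‖w_1‖ = 2.2361, so e_1 = (0.0000, -0.4472, -0.8944).
e_1·w_2 = 0.0000·(-2) + (-0.4472)·(-2) + (-0.8944)·(-2) = 2.6833.
u_2 = w_2 − 2.6833·e_1 = (-2.0000, -0.8000, 0.4000).
‖u_2‖ = 2.1909, so e_2 = (-0.9129, -0.3651, 0.1826).
e_1·w_3 = 0.0000·0 + (-0.4472)·(-3) + (-0.8944)·4 = -2.2361; e_2·w_3 = (-0.9129)·0 + (-0.3651)·(-3) + 0.1826·4 = 1.8257.
u_3 = w_3 + 2.2361·e_1 − 1.8257·e_2 = (1.6667, -3.3333, 1.6667).
‖u_3‖ = 4.0825, so e_3 = (0.4082, -0.8165, 0.4082).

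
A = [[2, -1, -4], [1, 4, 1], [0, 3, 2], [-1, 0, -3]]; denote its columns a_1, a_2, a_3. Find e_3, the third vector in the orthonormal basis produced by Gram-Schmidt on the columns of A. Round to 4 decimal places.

e_3 = (-0.3902, -0.1301, 0.0434, -0.9105)

a_1 = (2, 1, 0, -1); ‖a_1‖ = 2.4495, so e_1 = (0.8165, 0.4082, 0.0000, -0.4082).
e_1·a_2 = 0.8165·(-1) + 0.4082·4 + 0.0000·3 + (-0.4082)·0 = 0.8165.
u_2 = a_2 − 0.8165·e_1 = (-1.6667, 3.6667, 3.0000, 0.3333).
‖u_2‖ = 5.0332, so e_2 = (-0.3311, 0.7285, 0.5960, 0.0662).
e_1·a_3 = 0.8165·(-4) + 0.4082·1 + 0.0000·2 + (-0.4082)·(-3) = -1.6330; e_2·a_3 = (-0.3311)·(-4) + 0.7285·1 + 0.5960·2 + 0.0662·(-3) = 3.0464.
u_3 = a_3 + 1.6330·e_1 − 3.0464·e_2 = (-1.6579, -0.5526, 0.1842, -3.8684).
‖u_3‖ = 4.2488, so e_3 = (-0.3902, -0.1301, 0.0434, -0.9105).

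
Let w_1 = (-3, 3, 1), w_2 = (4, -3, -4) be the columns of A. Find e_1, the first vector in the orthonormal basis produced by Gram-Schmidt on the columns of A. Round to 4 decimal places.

w_1 = (-3, 3, 1); ‖w_1‖ = 4.3589, so e_1 = (-0.6882, 0.6882, 0.2294).

e_1 = (-0.6882, 0.6882, 0.2294)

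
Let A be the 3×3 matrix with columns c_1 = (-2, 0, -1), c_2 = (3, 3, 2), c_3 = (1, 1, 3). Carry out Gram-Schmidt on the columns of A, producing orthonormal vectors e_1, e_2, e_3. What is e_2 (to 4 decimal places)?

e_2 = (-0.0659, 0.9891, 0.1319)

e_1 = c_1/‖c_1‖ = (-2, 0, -1)/2.2361 = (-0.8944, 0.0000, -0.4472).
r_{12} = e_1·c_2 = -3.5777.
u_2 = c_2 + 3.5777·e_1 = (-0.2000, 3.0000, 0.4000).
‖u_2‖ = 3.0332, so e_2 = (-0.0659, 0.9891, 0.1319).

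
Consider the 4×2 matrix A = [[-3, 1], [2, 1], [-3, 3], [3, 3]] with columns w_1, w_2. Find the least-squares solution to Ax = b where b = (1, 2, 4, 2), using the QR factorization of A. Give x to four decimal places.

w_1 = (-3, 2, -3, 3); ‖w_1‖ = 5.5678, so q_1 = (-0.5388, 0.3592, -0.5388, 0.5388).
q_1·w_2 = (-0.5388)·1 + 0.3592·1 + (-0.5388)·3 + 0.5388·3 = -0.1796.
u_2 = w_2 + 0.1796·q_1 = (0.9032, 1.0645, 2.9032, 3.0968).
‖u_2‖ = 4.4685, so q_2 = (0.2021, 0.2382, 0.6497, 0.6930).
Qᵀb = (-0.8980, 4.6634).
Back-substitute: x_2 = 4.6634/4.4685 = 1.0436.
x_1 = (-0.8980 + 0.1796·1.0436)/5.5678 = -0.1276.

x = (-0.1276, 1.0436)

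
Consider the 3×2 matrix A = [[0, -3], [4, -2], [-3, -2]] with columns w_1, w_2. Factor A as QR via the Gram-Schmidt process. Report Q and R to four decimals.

w_1 = (0, 4, -3); ‖w_1‖ = 5.0000, so e_1 = (0.0000, 0.8000, -0.6000).
e_1·w_2 = 0.0000·(-3) + 0.8000·(-2) + (-0.6000)·(-2) = -0.4000.
u_2 = w_2 + 0.4000·e_1 = (-3.0000, -1.6800, -2.2400).
‖u_2‖ = 4.1037, so e_2 = (-0.7311, -0.4094, -0.5459).

Q = [[0.0000, -0.7311], [0.8000, -0.4094], [-0.6000, -0.5459]], R = [[5.0000, -0.4000], [0.0000, 4.1037]]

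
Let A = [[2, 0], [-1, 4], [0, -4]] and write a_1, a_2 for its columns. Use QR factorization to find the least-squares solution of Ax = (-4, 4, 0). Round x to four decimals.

q_1 = a_1/‖a_1‖ = (2, -1, 0)/2.2361 = (0.8944, -0.4472, 0.0000).
r_{12} = q_1·a_2 = -1.7889.
u_2 = a_2 + 1.7889·q_1 = (1.6000, 3.2000, -4.0000).
‖u_2‖ = 5.3666, so q_2 = (0.2981, 0.5963, -0.7454).
Qᵀb = (-5.3666, 1.1926).
Back-substitute: x_2 = 1.1926/5.3666 = 0.2222.
x_1 = (-5.3666 + 1.7889·0.2222)/2.2361 = -2.2222.

x = (-2.2222, 0.2222)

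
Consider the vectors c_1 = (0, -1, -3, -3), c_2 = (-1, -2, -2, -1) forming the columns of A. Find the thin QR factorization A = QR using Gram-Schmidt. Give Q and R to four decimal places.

Q = [[0.0000, -0.5247], [-0.2294, -0.7457], [-0.6882, -0.1381], [-0.6882, 0.3867]], R = [[4.3589, 2.5236], [0.0000, 1.9057]]

c_1 = (0, -1, -3, -3); ‖c_1‖ = 4.3589, so e_1 = (0.0000, -0.2294, -0.6882, -0.6882).
e_1·c_2 = 0.0000·(-1) + (-0.2294)·(-2) + (-0.6882)·(-2) + (-0.6882)·(-1) = 2.5236.
u_2 = c_2 − 2.5236·e_1 = (-1.0000, -1.4211, -0.2632, 0.7368).
‖u_2‖ = 1.9057, so e_2 = (-0.5247, -0.7457, -0.1381, 0.3867).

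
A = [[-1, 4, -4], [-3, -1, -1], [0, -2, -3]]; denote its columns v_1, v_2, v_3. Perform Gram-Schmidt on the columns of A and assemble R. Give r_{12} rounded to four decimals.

r_{12} = -0.3162

q_1 = v_1/‖v_1‖ = (-1, -3, 0)/3.1623 = (-0.3162, -0.9487, 0.0000).
r_{12} = q_1·v_2 = -0.3162.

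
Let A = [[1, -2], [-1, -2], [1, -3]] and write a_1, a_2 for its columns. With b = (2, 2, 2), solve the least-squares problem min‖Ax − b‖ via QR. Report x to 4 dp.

a_1 = (1, -1, 1); ‖a_1‖ = 1.7321, so e_1 = (0.5774, -0.5774, 0.5774).
e_1·a_2 = 0.5774·(-2) + (-0.5774)·(-2) + 0.5774·(-3) = -1.7321.
u_2 = a_2 + 1.7321·e_1 = (-1.0000, -3.0000, -2.0000).
‖u_2‖ = 3.7417, so e_2 = (-0.2673, -0.8018, -0.5345).
Qᵀb = (1.1547, -3.2071).
Back-substitute: x_2 = -3.2071/3.7417 = -0.8571.
x_1 = (1.1547 + 1.7321·(-0.8571))/1.7321 = -0.1905.

x = (-0.1905, -0.8571)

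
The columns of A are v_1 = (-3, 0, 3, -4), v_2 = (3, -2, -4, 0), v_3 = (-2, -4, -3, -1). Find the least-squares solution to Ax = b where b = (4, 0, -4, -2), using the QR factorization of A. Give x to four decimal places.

x = (0.5855, 1.6811, -0.6040)

v_1 = (-3, 0, 3, -4); ‖v_1‖ = 5.8310, so e_1 = (-0.5145, 0.0000, 0.5145, -0.6860).
e_1·v_2 = (-0.5145)·3 + 0.0000·(-2) + 0.5145·(-4) + (-0.6860)·0 = -3.6015.
u_2 = v_2 + 3.6015·e_1 = (1.1471, -2.0000, -2.1471, -2.4706).
‖u_2‖ = 4.0037, so e_2 = (0.2865, -0.4995, -0.5363, -0.6171).
e_1·v_3 = (-0.5145)·(-2) + 0.0000·(-4) + 0.5145·(-3) + (-0.6860)·(-1) = 0.1715; e_2·v_3 = 0.2865·(-2) + (-0.4995)·(-4) + (-0.5363)·(-3) + (-0.6171)·(-1) = 3.6511.
u_3 = v_3 − 0.1715·e_1 − 3.6511·e_2 = (-2.9578, -2.1761, -1.1303, 1.3706).
‖u_3‖ = 4.0793, so e_3 = (-0.7251, -0.5335, -0.2771, 0.3360).
Qᵀb = (-2.7440, 4.5253, -2.4640).
Back-substitute: x_3 = -2.4640/4.0793 = -0.6040.
x_2 = (4.5253 − 3.6511·(-0.6040))/4.0037 = 1.6811.
x_1 = (-2.7440 + 3.6015·1.6811 − 0.1715·(-0.6040))/5.8310 = 0.5855.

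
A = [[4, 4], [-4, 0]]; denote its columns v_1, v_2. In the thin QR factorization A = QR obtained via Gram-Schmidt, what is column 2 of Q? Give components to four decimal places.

v_1 = (4, -4); ‖v_1‖ = 5.6569, so q_1 = (0.7071, -0.7071).
q_1·v_2 = 0.7071·4 + (-0.7071)·0 = 2.8284.
u_2 = v_2 − 2.8284·q_1 = (2.0000, 2.0000).
‖u_2‖ = 2.8284, so q_2 = (0.7071, 0.7071).

q_2 = (0.7071, 0.7071)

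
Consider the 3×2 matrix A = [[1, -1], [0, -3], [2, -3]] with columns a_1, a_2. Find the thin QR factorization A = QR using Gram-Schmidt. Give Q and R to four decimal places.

a_1 = (1, 0, 2); ‖a_1‖ = 2.2361, so e_1 = (0.4472, 0.0000, 0.8944).
e_1·a_2 = 0.4472·(-1) + 0.0000·(-3) + 0.8944·(-3) = -3.1305.
u_2 = a_2 + 3.1305·e_1 = (0.4000, -3.0000, -0.2000).
‖u_2‖ = 3.0332, so e_2 = (0.1319, -0.9891, -0.0659).

Q = [[0.4472, 0.1319], [0.0000, -0.9891], [0.8944, -0.0659]], R = [[2.2361, -3.1305], [0.0000, 3.0332]]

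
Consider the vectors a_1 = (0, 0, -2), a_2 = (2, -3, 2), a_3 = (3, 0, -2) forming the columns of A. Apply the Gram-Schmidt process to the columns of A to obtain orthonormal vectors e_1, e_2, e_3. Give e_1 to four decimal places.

e_1 = (0.0000, 0.0000, -1.0000)

e_1 = a_1/‖a_1‖ = (0, 0, -2)/2.0000 = (0.0000, 0.0000, -1.0000).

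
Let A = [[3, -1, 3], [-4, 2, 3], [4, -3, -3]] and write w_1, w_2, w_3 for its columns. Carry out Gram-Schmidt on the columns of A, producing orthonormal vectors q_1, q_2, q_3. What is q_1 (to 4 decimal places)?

q_1 = (0.4685, -0.6247, 0.6247)

q_1 = w_1/‖w_1‖ = (3, -4, 4)/6.4031 = (0.4685, -0.6247, 0.6247).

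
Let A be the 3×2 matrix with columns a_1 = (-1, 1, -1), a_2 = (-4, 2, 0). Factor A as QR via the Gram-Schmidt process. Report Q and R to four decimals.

Q = [[-0.5774, -0.7071], [0.5774, 0.0000], [-0.5774, 0.7071]], R = [[1.7321, 3.4641], [0.0000, 2.8284]]

a_1 = (-1, 1, -1); ‖a_1‖ = 1.7321, so q_1 = (-0.5774, 0.5774, -0.5774).
q_1·a_2 = (-0.5774)·(-4) + 0.5774·2 + (-0.5774)·0 = 3.4641.
u_2 = a_2 − 3.4641·q_1 = (-2.0000, 0.0000, 2.0000).
‖u_2‖ = 2.8284, so q_2 = (-0.7071, 0.0000, 0.7071).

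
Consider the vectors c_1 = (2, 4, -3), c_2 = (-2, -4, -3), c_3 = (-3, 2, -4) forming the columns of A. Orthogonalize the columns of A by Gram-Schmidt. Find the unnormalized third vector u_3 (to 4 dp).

u_3 = (-3.2000, 1.6000, 0.0000)

c_1 = (2, 4, -3); ‖c_1‖ = 5.3852, so q_1 = (0.3714, 0.7428, -0.5571).
q_1·c_2 = 0.3714·(-2) + 0.7428·(-4) + (-0.5571)·(-3) = -2.0426.
u_2 = c_2 + 2.0426·q_1 = (-1.2414, -2.4828, -4.1379).
‖u_2‖ = 4.9827, so q_2 = (-0.2491, -0.4983, -0.8305).
q_1·c_3 = 0.3714·(-3) + 0.7428·2 + (-0.5571)·(-4) = 2.5997; q_2·c_3 = (-0.2491)·(-3) + (-0.4983)·2 + (-0.8305)·(-4) = 3.0727.
u_3 = c_3 − 2.5997·q_1 − 3.0727·q_2 = (-3.2000, 1.6000, 0.0000).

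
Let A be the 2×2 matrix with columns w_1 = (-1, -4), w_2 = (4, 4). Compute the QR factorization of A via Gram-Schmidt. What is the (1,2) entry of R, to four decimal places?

w_1 = (-1, -4); ‖w_1‖ = 4.1231, so q_1 = (-0.2425, -0.9701).
r_{12} = q_1·w_2 = -4.8507.

r_{12} = -4.8507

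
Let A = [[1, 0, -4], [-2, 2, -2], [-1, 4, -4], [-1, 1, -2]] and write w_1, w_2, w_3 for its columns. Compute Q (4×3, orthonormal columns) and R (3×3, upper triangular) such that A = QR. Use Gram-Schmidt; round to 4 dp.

Q = [[0.3780, 0.4187, -0.8003], [-0.7559, -0.1861, -0.3168], [-0.3780, 0.8840, 0.2668], [-0.3780, -0.0930, -0.4335]], R = [[2.6458, -3.4017, 2.2678], [0.0000, 3.0706, -4.6524], [0.0000, 0.0000, 3.6348]]

w_1 = (1, -2, -1, -1); ‖w_1‖ = 2.6458, so e_1 = (0.3780, -0.7559, -0.3780, -0.3780).
e_1·w_2 = 0.3780·0 + (-0.7559)·2 + (-0.3780)·4 + (-0.3780)·1 = -3.4017.
u_2 = w_2 + 3.4017·e_1 = (1.2857, -0.5714, 2.7143, -0.2857).
‖u_2‖ = 3.0706, so e_2 = (0.4187, -0.1861, 0.8840, -0.0930).
e_1·w_3 = 0.3780·(-4) + (-0.7559)·(-2) + (-0.3780)·(-4) + (-0.3780)·(-2) = 2.2678; e_2·w_3 = 0.4187·(-4) + (-0.1861)·(-2) + 0.8840·(-4) + (-0.0930)·(-2) = -4.6524.
u_3 = w_3 − 2.2678·e_1 + 4.6524·e_2 = (-2.9091, -1.1515, 0.9697, -1.5758).
‖u_3‖ = 3.6348, so e_3 = (-0.8003, -0.3168, 0.2668, -0.4335).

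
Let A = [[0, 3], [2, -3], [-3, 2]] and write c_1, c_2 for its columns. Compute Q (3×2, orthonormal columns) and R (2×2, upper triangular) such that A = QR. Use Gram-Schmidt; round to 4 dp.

c_1 = (0, 2, -3); ‖c_1‖ = 3.6056, so e_1 = (0.0000, 0.5547, -0.8321).
e_1·c_2 = 0.0000·3 + 0.5547·(-3) + (-0.8321)·2 = -3.3282.
u_2 = c_2 + 3.3282·e_1 = (3.0000, -1.1538, -0.7692).
‖u_2‖ = 3.3050, so e_2 = (0.9077, -0.3491, -0.2327).

Q = [[0.0000, 0.9077], [0.5547, -0.3491], [-0.8321, -0.2327]], R = [[3.6056, -3.3282], [0.0000, 3.3050]]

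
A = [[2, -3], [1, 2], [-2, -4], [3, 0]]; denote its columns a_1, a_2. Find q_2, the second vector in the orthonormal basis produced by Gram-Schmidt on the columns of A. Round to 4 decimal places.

q_2 = (-0.6497, 0.3353, -0.6706, -0.1257)

a_1 = (2, 1, -2, 3); ‖a_1‖ = 4.2426, so q_1 = (0.4714, 0.2357, -0.4714, 0.7071).
q_1·a_2 = 0.4714·(-3) + 0.2357·2 + (-0.4714)·(-4) + 0.7071·0 = 0.9428.
u_2 = a_2 − 0.9428·q_1 = (-3.4444, 1.7778, -3.5556, -0.6667).
‖u_2‖ = 5.3020, so q_2 = (-0.6497, 0.3353, -0.6706, -0.1257).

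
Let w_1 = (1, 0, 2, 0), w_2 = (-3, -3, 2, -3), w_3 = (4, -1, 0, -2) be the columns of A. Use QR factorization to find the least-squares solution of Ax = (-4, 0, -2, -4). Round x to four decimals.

w_1 = (1, 0, 2, 0); ‖w_1‖ = 2.2361, so q_1 = (0.4472, 0.0000, 0.8944, 0.0000).
q_1·w_2 = 0.4472·(-3) + 0.0000·(-3) + 0.8944·2 + 0.0000·(-3) = 0.4472.
u_2 = w_2 − 0.4472·q_1 = (-3.2000, -3.0000, 1.6000, -3.0000).
‖u_2‖ = 5.5498, so q_2 = (-0.5766, -0.5406, 0.2883, -0.5406).
q_1·w_3 = 0.4472·4 + 0.0000·(-1) + 0.8944·0 + 0.0000·(-2) = 1.7889; q_2·w_3 = (-0.5766)·4 + (-0.5406)·(-1) + 0.2883·0 + (-0.5406)·(-2) = -0.6847.
u_3 = w_3 − 1.7889·q_1 + 0.6847·q_2 = (2.8052, -1.3701, -1.4026, -2.3701).
‖u_3‖ = 4.1631, so q_3 = (0.6738, -0.3291, -0.3369, -0.5693).
Qᵀb = (-3.5777, 3.8920, 0.2558).
Back-substitute: x_3 = 0.2558/4.1631 = 0.0614.
x_2 = (3.8920 + 0.6847·0.0614)/5.5498 = 0.7089.
x_1 = (-3.5777 − 0.4472·0.7089 − 1.7889·0.0614)/2.2361 = -1.7909.

x = (-1.7909, 0.7089, 0.0614)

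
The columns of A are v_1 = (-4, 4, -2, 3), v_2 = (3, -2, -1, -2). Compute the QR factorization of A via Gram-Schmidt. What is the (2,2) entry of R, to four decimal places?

r_{22} = 2.2804

e_1 = v_1/‖v_1‖ = (-4, 4, -2, 3)/6.7082 = (-0.5963, 0.5963, -0.2981, 0.4472).
r_{12} = e_1·v_2 = -3.5777.
u_2 = v_2 + 3.5777·e_1 = (0.8667, 0.1333, -2.0667, -0.4000).
r_{22} = ‖u_2‖ = 2.2804.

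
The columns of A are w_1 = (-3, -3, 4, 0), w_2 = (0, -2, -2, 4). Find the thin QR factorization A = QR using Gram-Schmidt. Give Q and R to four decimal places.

Q = [[-0.5145, -0.0361], [-0.5145, -0.4454], [0.6860, -0.3611], [0.0000, 0.8185]], R = [[5.8310, -0.3430], [0.0000, 4.8870]]

e_1 = w_1/‖w_1‖ = (-3, -3, 4, 0)/5.8310 = (-0.5145, -0.5145, 0.6860, 0.0000).
r_{12} = e_1·w_2 = -0.3430.
u_2 = w_2 + 0.3430·e_1 = (-0.1765, -2.1765, -1.7647, 4.0000).
‖u_2‖ = 4.8870, so e_2 = (-0.0361, -0.4454, -0.3611, 0.8185).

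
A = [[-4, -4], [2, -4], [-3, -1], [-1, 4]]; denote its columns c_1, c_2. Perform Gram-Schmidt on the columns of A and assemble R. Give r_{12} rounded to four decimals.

r_{12} = 1.2780

c_1 = (-4, 2, -3, -1); ‖c_1‖ = 5.4772, so q_1 = (-0.7303, 0.3651, -0.5477, -0.1826).
r_{12} = q_1·c_2 = 1.2780.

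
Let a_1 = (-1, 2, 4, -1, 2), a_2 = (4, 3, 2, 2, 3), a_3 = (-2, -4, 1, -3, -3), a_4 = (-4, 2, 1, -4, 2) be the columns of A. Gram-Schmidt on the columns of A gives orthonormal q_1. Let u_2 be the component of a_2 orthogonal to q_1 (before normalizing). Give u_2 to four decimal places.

q_1 = a_1/‖a_1‖ = (-1, 2, 4, -1, 2)/5.0990 = (-0.1961, 0.3922, 0.7845, -0.1961, 0.3922).
r_{12} = q_1·a_2 = 2.7456.
u_2 = a_2 − 2.7456·q_1 = (4.5385, 1.9231, -0.1538, 2.5385, 1.9231).

u_2 = (4.5385, 1.9231, -0.1538, 2.5385, 1.9231)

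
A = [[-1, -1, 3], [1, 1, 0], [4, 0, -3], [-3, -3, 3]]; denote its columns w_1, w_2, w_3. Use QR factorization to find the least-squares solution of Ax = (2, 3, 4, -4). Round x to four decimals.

x = (2.2500, 0.7500, 1.6667)

w_1 = (-1, 1, 4, -3); ‖w_1‖ = 5.1962, so q_1 = (-0.1925, 0.1925, 0.7698, -0.5774).
q_1·w_2 = (-0.1925)·(-1) + 0.1925·1 + 0.7698·0 + (-0.5774)·(-3) = 2.1170.
u_2 = w_2 − 2.1170·q_1 = (-0.5926, 0.5926, -1.6296, -1.7778).
‖u_2‖ = 2.5531, so q_2 = (-0.2321, 0.2321, -0.6383, -0.6963).
q_1·w_3 = (-0.1925)·3 + 0.1925·0 + 0.7698·(-3) + (-0.5774)·3 = -4.6188; q_2·w_3 = (-0.2321)·3 + 0.2321·0 + (-0.6383)·(-3) + (-0.6963)·3 = -0.8704.
u_3 = w_3 + 4.6188·q_1 + 0.8704·q_2 = (1.9091, 1.0909, 0.0000, -0.2727).
‖u_3‖ = 2.2156, so q_3 = (0.8616, 0.4924, 0.0000, -0.1231).
Qᵀb = (5.5811, 0.4642, 3.6927).
Back-substitute: x_3 = 3.6927/2.2156 = 1.6667.
x_2 = (0.4642 + 0.8704·1.6667)/2.5531 = 0.7500.
x_1 = (5.5811 − 2.1170·0.7500 + 4.6188·1.6667)/5.1962 = 2.2500.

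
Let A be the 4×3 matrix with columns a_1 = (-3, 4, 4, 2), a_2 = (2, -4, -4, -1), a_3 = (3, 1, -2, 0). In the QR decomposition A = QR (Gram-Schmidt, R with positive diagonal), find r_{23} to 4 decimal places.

q_1 = a_1/‖a_1‖ = (-3, 4, 4, 2)/6.7082 = (-0.4472, 0.5963, 0.5963, 0.2981).
r_{12} = q_1·a_2 = -5.9628.
u_2 = a_2 + 5.9628·q_1 = (-0.6667, -0.4444, -0.4444, 0.7778).
‖u_2‖ = 1.2019, so q_2 = (-0.5547, -0.3698, -0.3698, 0.6472).
r_{23} = q_2·a_3 = -1.2943.

r_{23} = -1.2943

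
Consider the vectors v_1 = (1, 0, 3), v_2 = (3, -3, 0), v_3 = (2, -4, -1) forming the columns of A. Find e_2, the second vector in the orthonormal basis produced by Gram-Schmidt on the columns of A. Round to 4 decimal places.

v_1 = (1, 0, 3); ‖v_1‖ = 3.1623, so e_1 = (0.3162, 0.0000, 0.9487).
e_1·v_2 = 0.3162·3 + 0.0000·(-3) + 0.9487·0 = 0.9487.
u_2 = v_2 − 0.9487·e_1 = (2.7000, -3.0000, -0.9000).
‖u_2‖ = 4.1352, so e_2 = (0.6529, -0.7255, -0.2176).

e_2 = (0.6529, -0.7255, -0.2176)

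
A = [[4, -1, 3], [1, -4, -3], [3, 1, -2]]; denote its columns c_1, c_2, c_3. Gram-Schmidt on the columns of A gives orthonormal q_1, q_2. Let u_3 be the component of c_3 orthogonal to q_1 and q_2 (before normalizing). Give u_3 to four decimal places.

c_1 = (4, 1, 3); ‖c_1‖ = 5.0990, so q_1 = (0.7845, 0.1961, 0.5883).
q_1·c_2 = 0.7845·(-1) + 0.1961·(-4) + 0.5883·1 = -0.9806.
u_2 = c_2 + 0.9806·q_1 = (-0.2308, -3.8077, 1.5769).
‖u_2‖ = 4.1278, so q_2 = (-0.0559, -0.9225, 0.3820).
q_1·c_3 = 0.7845·3 + 0.1961·(-3) + 0.5883·(-2) = 0.5883; q_2·c_3 = (-0.0559)·3 + (-0.9225)·(-3) + 0.3820·(-2) = 1.8356.
u_3 = c_3 − 0.5883·q_1 − 1.8356·q_2 = (2.6411, -1.4221, -3.0474).

u_3 = (2.6411, -1.4221, -3.0474)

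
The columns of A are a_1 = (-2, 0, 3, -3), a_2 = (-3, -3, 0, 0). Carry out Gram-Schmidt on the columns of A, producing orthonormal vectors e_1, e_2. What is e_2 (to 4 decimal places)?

e_2 = (-0.6068, -0.7416, -0.2023, 0.2023)

a_1 = (-2, 0, 3, -3); ‖a_1‖ = 4.6904, so e_1 = (-0.4264, 0.0000, 0.6396, -0.6396).
e_1·a_2 = (-0.4264)·(-3) + 0.0000·(-3) + 0.6396·0 + (-0.6396)·0 = 1.2792.
u_2 = a_2 − 1.2792·e_1 = (-2.4545, -3.0000, -0.8182, 0.8182).
‖u_2‖ = 4.0452, so e_2 = (-0.6068, -0.7416, -0.2023, 0.2023).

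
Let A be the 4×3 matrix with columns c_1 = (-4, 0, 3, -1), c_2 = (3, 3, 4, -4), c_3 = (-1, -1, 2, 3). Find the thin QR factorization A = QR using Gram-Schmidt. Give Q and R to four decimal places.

e_1 = c_1/‖c_1‖ = (-4, 0, 3, -1)/5.0990 = (-0.7845, 0.0000, 0.5883, -0.1961).
r_{12} = e_1·c_2 = 0.7845.
u_2 = c_2 − 0.7845·e_1 = (3.6154, 3.0000, 3.5385, -3.8462).
‖u_2‖ = 7.0274, so e_2 = (0.5145, 0.4269, 0.5035, -0.5473).
r_{13} = e_1·c_3 = 1.3728; r_{23} = e_2·c_3 = -1.5762.
u_3 = c_3 − 1.3728·e_1 + 1.5762·e_2 = (0.8879, -0.3271, 1.9860, 2.4065).
‖u_3‖ = 3.2605, so e_3 = (0.2723, -0.1003, 0.6091, 0.7381).

Q = [[-0.7845, 0.5145, 0.2723], [0.0000, 0.4269, -0.1003], [0.5883, 0.5035, 0.6091], [-0.1961, -0.5473, 0.7381]], R = [[5.0990, 0.7845, 1.3728], [0.0000, 7.0274, -1.5762], [0.0000, 0.0000, 3.2605]]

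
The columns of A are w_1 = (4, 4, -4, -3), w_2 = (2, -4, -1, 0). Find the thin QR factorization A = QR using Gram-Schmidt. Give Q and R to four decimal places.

w_1 = (4, 4, -4, -3); ‖w_1‖ = 7.5498, so e_1 = (0.5298, 0.5298, -0.5298, -0.3974).
e_1·w_2 = 0.5298·2 + 0.5298·(-4) + (-0.5298)·(-1) + (-0.3974)·0 = -0.5298.
u_2 = w_2 + 0.5298·e_1 = (2.2807, -3.7193, -1.2807, -0.2105).
‖u_2‖ = 4.5518, so e_2 = (0.5010, -0.8171, -0.2814, -0.0463).

Q = [[0.5298, 0.5010], [0.5298, -0.8171], [-0.5298, -0.2814], [-0.3974, -0.0463]], R = [[7.5498, -0.5298], [0.0000, 4.5518]]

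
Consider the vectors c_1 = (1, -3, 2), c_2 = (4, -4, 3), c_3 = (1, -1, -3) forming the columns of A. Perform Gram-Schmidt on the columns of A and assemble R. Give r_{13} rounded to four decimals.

r_{13} = -0.5345

c_1 = (1, -3, 2); ‖c_1‖ = 3.7417, so q_1 = (0.2673, -0.8018, 0.5345).
r_{13} = q_1·c_3 = -0.5345.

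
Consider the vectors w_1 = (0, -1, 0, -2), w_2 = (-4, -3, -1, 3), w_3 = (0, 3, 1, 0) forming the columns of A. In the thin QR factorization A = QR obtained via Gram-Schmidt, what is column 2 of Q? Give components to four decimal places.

e_2 = (-0.6942, -0.6248, -0.1736, 0.3124)

w_1 = (0, -1, 0, -2); ‖w_1‖ = 2.2361, so e_1 = (0.0000, -0.4472, 0.0000, -0.8944).
e_1·w_2 = 0.0000·(-4) + (-0.4472)·(-3) + 0.0000·(-1) + (-0.8944)·3 = -1.3416.
u_2 = w_2 + 1.3416·e_1 = (-4.0000, -3.6000, -1.0000, 1.8000).
‖u_2‖ = 5.7619, so e_2 = (-0.6942, -0.6248, -0.1736, 0.3124).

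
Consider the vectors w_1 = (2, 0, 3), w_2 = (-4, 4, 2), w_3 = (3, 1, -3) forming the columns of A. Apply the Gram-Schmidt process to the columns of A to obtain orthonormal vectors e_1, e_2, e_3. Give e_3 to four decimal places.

e_3 = (0.5571, 0.7428, -0.3714)

e_1 = w_1/‖w_1‖ = (2, 0, 3)/3.6056 = (0.5547, 0.0000, 0.8321).
r_{12} = e_1·w_2 = -0.5547.
u_2 = w_2 + 0.5547·e_1 = (-3.6923, 4.0000, 2.4615).
‖u_2‖ = 5.9743, so e_2 = (-0.6180, 0.6695, 0.4120).
r_{13} = e_1·w_3 = -0.8321; r_{23} = e_2·w_3 = -2.4206.
u_3 = w_3 + 0.8321·e_1 + 2.4206·e_2 = (1.9655, 2.6207, -1.3103).
‖u_3‖ = 3.5282, so e_3 = (0.5571, 0.7428, -0.3714).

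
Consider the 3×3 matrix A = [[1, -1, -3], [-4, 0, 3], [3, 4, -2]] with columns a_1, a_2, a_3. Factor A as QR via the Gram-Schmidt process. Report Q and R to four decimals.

a_1 = (1, -4, 3); ‖a_1‖ = 5.0990, so e_1 = (0.1961, -0.7845, 0.5883).
e_1·a_2 = 0.1961·(-1) + (-0.7845)·0 + 0.5883·4 = 2.1573.
u_2 = a_2 − 2.1573·e_1 = (-1.4231, 1.6923, 2.7308).
‖u_2‖ = 3.5137, so e_2 = (-0.4050, 0.4816, 0.7772).
e_1·a_3 = 0.1961·(-3) + (-0.7845)·3 + 0.5883·(-2) = -4.1184; e_2·a_3 = (-0.4050)·(-3) + 0.4816·3 + 0.7772·(-2) = 1.1056.
u_3 = a_3 + 4.1184·e_1 − 1.1056·e_2 = (-1.7445, -0.7632, -0.4361).
‖u_3‖ = 1.9535, so e_3 = (-0.8930, -0.3907, -0.2233).

Q = [[0.1961, -0.4050, -0.8930], [-0.7845, 0.4816, -0.3907], [0.5883, 0.7772, -0.2233]], R = [[5.0990, 2.1573, -4.1184], [0.0000, 3.5137, 1.1056], [0.0000, 0.0000, 1.9535]]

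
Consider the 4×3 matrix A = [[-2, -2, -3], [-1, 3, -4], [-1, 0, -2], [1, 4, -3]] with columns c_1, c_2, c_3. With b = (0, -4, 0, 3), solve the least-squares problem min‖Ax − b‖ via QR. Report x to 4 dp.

x = (5.6717, -2.4042, -2.2979)

e_1 = c_1/‖c_1‖ = (-2, -1, -1, 1)/2.6458 = (-0.7559, -0.3780, -0.3780, 0.3780).
r_{12} = e_1·c_2 = 1.8898.
u_2 = c_2 − 1.8898·e_1 = (-0.5714, 3.7143, 0.7143, 3.2857).
‖u_2‖ = 5.0427, so e_2 = (-0.1133, 0.7366, 0.1416, 0.6516).
r_{13} = e_1·c_3 = 3.4017; r_{23} = e_2·c_3 = -4.8444.
u_3 = c_3 − 3.4017·e_1 + 4.8444·e_2 = (-0.9775, 0.8539, -0.0281, -1.1292).
‖u_3‖ = 1.7207, so e_3 = (-0.5681, 0.4963, -0.0163, -0.6563).
Qᵀb = (2.6458, -0.9915, -3.9539).
Back-substitute: x_3 = -3.9539/1.7207 = -2.2979.
x_2 = (-0.9915 + 4.8444·(-2.2979))/5.0427 = -2.4042.
x_1 = (2.6458 − 1.8898·(-2.4042) − 3.4017·(-2.2979))/2.6458 = 5.6717.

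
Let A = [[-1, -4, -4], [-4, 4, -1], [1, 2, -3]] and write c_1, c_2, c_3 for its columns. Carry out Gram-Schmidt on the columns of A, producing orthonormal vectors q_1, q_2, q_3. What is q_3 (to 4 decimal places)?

q_3 = (-0.5126, -0.0854, -0.8544)

c_1 = (-1, -4, 1); ‖c_1‖ = 4.2426, so q_1 = (-0.2357, -0.9428, 0.2357).
q_1·c_2 = (-0.2357)·(-4) + (-0.9428)·4 + 0.2357·2 = -2.3570.
u_2 = c_2 + 2.3570·q_1 = (-4.5556, 1.7778, 2.5556).
‖u_2‖ = 5.5176, so q_2 = (-0.8256, 0.3222, 0.4632).
q_1·c_3 = (-0.2357)·(-4) + (-0.9428)·(-1) + 0.2357·(-3) = 1.1785; q_2·c_3 = (-0.8256)·(-4) + 0.3222·(-1) + 0.4632·(-3) = 1.5909.
u_3 = c_3 − 1.1785·q_1 − 1.5909·q_2 = (-2.4088, -0.4015, -4.0146).
‖u_3‖ = 4.6990, so q_3 = (-0.5126, -0.0854, -0.8544).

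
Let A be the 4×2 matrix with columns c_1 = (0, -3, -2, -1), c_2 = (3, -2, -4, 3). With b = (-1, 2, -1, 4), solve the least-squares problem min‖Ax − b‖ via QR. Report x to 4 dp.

c_1 = (0, -3, -2, -1); ‖c_1‖ = 3.7417, so e_1 = (0.0000, -0.8018, -0.5345, -0.2673).
e_1·c_2 = 0.0000·3 + (-0.8018)·(-2) + (-0.5345)·(-4) + (-0.2673)·3 = 2.9399.
u_2 = c_2 − 2.9399·e_1 = (3.0000, 0.3571, -2.4286, 3.7857).
‖u_2‖ = 5.4182, so e_2 = (0.5537, 0.0659, -0.4482, 0.6987).
Qᵀb = (-2.1381, 2.8212).
Back-substitute: x_2 = 2.8212/5.4182 = 0.5207.
x_1 = (-2.1381 − 2.9399·0.5207)/3.7417 = -0.9805.

x = (-0.9805, 0.5207)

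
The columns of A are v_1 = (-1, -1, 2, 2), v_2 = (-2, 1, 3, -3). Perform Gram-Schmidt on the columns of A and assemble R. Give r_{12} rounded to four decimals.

q_1 = v_1/‖v_1‖ = (-1, -1, 2, 2)/3.1623 = (-0.3162, -0.3162, 0.6325, 0.6325).
r_{12} = q_1·v_2 = 0.3162.

r_{12} = 0.3162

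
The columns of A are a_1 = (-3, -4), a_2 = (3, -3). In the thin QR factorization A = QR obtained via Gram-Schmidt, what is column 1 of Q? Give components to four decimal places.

q_1 = (-0.6000, -0.8000)

q_1 = a_1/‖a_1‖ = (-3, -4)/5.0000 = (-0.6000, -0.8000).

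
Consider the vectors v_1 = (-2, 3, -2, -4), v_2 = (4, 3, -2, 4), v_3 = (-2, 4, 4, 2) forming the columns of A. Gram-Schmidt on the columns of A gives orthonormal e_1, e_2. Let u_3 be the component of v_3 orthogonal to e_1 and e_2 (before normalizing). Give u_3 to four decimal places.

u_3 = (-2.3226, 3.6129, 4.2581, 1.7419)

e_1 = v_1/‖v_1‖ = (-2, 3, -2, -4)/5.7446 = (-0.3482, 0.5222, -0.3482, -0.6963).
r_{12} = e_1·v_2 = -1.9149.
u_2 = v_2 + 1.9149·e_1 = (3.3333, 4.0000, -2.6667, 2.6667).
‖u_2‖ = 6.4291, so e_2 = (0.5185, 0.6222, -0.4148, 0.4148).
r_{13} = e_1·v_3 = 0.0000; r_{23} = e_2·v_3 = 0.6222.
u_3 = v_3 + 0.0000·e_1 − 0.6222·e_2 = (-2.3226, 3.6129, 4.2581, 1.7419).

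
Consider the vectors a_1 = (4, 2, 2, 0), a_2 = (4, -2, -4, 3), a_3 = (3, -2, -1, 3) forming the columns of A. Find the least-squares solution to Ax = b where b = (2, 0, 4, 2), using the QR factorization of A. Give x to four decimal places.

x = (0.4207, -1.2552, 1.8207)

a_1 = (4, 2, 2, 0); ‖a_1‖ = 4.8990, so e_1 = (0.8165, 0.4082, 0.4082, 0.0000).
e_1·a_2 = 0.8165·4 + 0.4082·(-2) + 0.4082·(-4) + 0.0000·3 = 0.8165.
u_2 = a_2 − 0.8165·e_1 = (3.3333, -2.3333, -4.3333, 3.0000).
‖u_2‖ = 6.6583, so e_2 = (0.5006, -0.3504, -0.6508, 0.4506).
e_1·a_3 = 0.8165·3 + 0.4082·(-2) + 0.4082·(-1) + 0.0000·3 = 1.2247; e_2·a_3 = 0.5006·3 + (-0.3504)·(-2) + (-0.6508)·(-1) + 0.4506·3 = 4.2053.
u_3 = a_3 − 1.2247·e_1 − 4.2053·e_2 = (-0.1053, -1.0263, 1.2368, 1.1053).
‖u_3‖ = 1.9534, so e_3 = (-0.0539, -0.5254, 0.6332, 0.5658).
Qᵀb = (3.2660, -0.7009, 3.5565).
Back-substitute: x_3 = 3.5565/1.9534 = 1.8207.
x_2 = (-0.7009 − 4.2053·1.8207)/6.6583 = -1.2552.
x_1 = (3.2660 − 0.8165·(-1.2552) − 1.2247·1.8207)/4.8990 = 0.4207.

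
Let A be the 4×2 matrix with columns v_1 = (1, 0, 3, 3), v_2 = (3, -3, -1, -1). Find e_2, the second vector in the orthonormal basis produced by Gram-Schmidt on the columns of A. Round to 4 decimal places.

e_1 = v_1/‖v_1‖ = (1, 0, 3, 3)/4.3589 = (0.2294, 0.0000, 0.6882, 0.6882).
r_{12} = e_1·v_2 = -0.6882.
u_2 = v_2 + 0.6882·e_1 = (3.1579, -3.0000, -0.5263, -0.5263).
‖u_2‖ = 4.4189, so e_2 = (0.7146, -0.6789, -0.1191, -0.1191).

e_2 = (0.7146, -0.6789, -0.1191, -0.1191)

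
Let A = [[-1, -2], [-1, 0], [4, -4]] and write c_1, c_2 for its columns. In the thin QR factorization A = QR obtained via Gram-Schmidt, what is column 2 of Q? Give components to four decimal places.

e_2 = (-0.9203, -0.2577, -0.2945)

e_1 = c_1/‖c_1‖ = (-1, -1, 4)/4.2426 = (-0.2357, -0.2357, 0.9428).
r_{12} = e_1·c_2 = -3.2998.
u_2 = c_2 + 3.2998·e_1 = (-2.7778, -0.7778, -0.8889).
‖u_2‖ = 3.0185, so e_2 = (-0.9203, -0.2577, -0.2945).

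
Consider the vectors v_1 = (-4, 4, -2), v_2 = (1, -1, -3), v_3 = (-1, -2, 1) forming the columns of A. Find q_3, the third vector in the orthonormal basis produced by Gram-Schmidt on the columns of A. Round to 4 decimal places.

q_3 = (-0.7071, -0.7071, 0.0000)

q_1 = v_1/‖v_1‖ = (-4, 4, -2)/6.0000 = (-0.6667, 0.6667, -0.3333).
r_{12} = q_1·v_2 = -0.3333.
u_2 = v_2 + 0.3333·q_1 = (0.7778, -0.7778, -3.1111).
‖u_2‖ = 3.2998, so q_2 = (0.2357, -0.2357, -0.9428).
r_{13} = q_1·v_3 = -1.0000; r_{23} = q_2·v_3 = -0.7071.
u_3 = v_3 + 1.0000·q_1 + 0.7071·q_2 = (-1.5000, -1.5000, 0.0000).
‖u_3‖ = 2.1213, so q_3 = (-0.7071, -0.7071, 0.0000).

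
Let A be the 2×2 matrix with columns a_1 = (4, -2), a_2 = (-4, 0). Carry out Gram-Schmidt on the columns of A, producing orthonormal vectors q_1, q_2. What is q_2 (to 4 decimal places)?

q_1 = a_1/‖a_1‖ = (4, -2)/4.4721 = (0.8944, -0.4472).
r_{12} = q_1·a_2 = -3.5777.
u_2 = a_2 + 3.5777·q_1 = (-0.8000, -1.6000).
‖u_2‖ = 1.7889, so q_2 = (-0.4472, -0.8944).

q_2 = (-0.4472, -0.8944)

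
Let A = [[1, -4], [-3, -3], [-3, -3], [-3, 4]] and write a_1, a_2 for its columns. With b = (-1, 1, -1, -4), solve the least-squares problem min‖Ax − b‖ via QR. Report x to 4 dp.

a_1 = (1, -3, -3, -3); ‖a_1‖ = 5.2915, so e_1 = (0.1890, -0.5669, -0.5669, -0.5669).
e_1·a_2 = 0.1890·(-4) + (-0.5669)·(-3) + (-0.5669)·(-3) + (-0.5669)·4 = 0.3780.
u_2 = a_2 − 0.3780·e_1 = (-4.0714, -2.7857, -2.7857, 4.2143).
‖u_2‖ = 7.0610, so e_2 = (-0.5766, -0.3945, -0.3945, 0.5968).
Qᵀb = (2.0788, -1.8108).
Back-substitute: x_2 = -1.8108/7.0610 = -0.2564.
x_1 = (2.0788 − 0.3780·(-0.2564))/5.2915 = 0.4112.

x = (0.4112, -0.2564)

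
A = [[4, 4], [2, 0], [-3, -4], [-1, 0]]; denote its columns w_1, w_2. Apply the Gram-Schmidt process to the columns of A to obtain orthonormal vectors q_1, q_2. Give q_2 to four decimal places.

q_1 = w_1/‖w_1‖ = (4, 2, -3, -1)/5.4772 = (0.7303, 0.3651, -0.5477, -0.1826).
r_{12} = q_1·w_2 = 5.1121.
u_2 = w_2 − 5.1121·q_1 = (0.2667, -1.8667, -1.2000, 0.9333).
‖u_2‖ = 2.4221, so q_2 = (0.1101, -0.7707, -0.4954, 0.3853).

q_2 = (0.1101, -0.7707, -0.4954, 0.3853)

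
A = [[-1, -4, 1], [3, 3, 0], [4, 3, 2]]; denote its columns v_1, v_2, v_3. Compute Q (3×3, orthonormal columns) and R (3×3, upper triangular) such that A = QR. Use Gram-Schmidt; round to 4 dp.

Q = [[-0.1961, -0.9627, -0.1864], [0.5883, 0.0366, -0.8078], [0.7845, -0.2681, 0.5592]], R = [[5.0990, 4.9029, 1.3728], [0.0000, 3.1562, -1.4989], [0.0000, 0.0000, 0.9321]]

v_1 = (-1, 3, 4); ‖v_1‖ = 5.0990, so e_1 = (-0.1961, 0.5883, 0.7845).
e_1·v_2 = (-0.1961)·(-4) + 0.5883·3 + 0.7845·3 = 4.9029.
u_2 = v_2 − 4.9029·e_1 = (-3.0385, 0.1154, -0.8462).
‖u_2‖ = 3.1562, so e_2 = (-0.9627, 0.0366, -0.2681).
e_1·v_3 = (-0.1961)·1 + 0.5883·0 + 0.7845·2 = 1.3728; e_2·v_3 = (-0.9627)·1 + 0.0366·0 + (-0.2681)·2 = -1.4989.
u_3 = v_3 − 1.3728·e_1 + 1.4989·e_2 = (-0.1737, -0.7529, 0.5212).
‖u_3‖ = 0.9321, so e_3 = (-0.1864, -0.8078, 0.5592).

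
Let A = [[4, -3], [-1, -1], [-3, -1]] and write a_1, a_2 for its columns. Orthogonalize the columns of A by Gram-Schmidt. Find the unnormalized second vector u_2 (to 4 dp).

u_2 = (-1.7692, -1.3077, -1.9231)

e_1 = a_1/‖a_1‖ = (4, -1, -3)/5.0990 = (0.7845, -0.1961, -0.5883).
r_{12} = e_1·a_2 = -1.5689.
u_2 = a_2 + 1.5689·e_1 = (-1.7692, -1.3077, -1.9231).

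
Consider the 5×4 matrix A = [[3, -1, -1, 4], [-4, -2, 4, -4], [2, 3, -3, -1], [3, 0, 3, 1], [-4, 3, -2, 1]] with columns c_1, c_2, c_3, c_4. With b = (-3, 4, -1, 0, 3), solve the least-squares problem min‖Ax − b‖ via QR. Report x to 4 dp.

q_1 = c_1/‖c_1‖ = (3, -4, 2, 3, -4)/7.3485 = (0.4082, -0.5443, 0.2722, 0.4082, -0.5443).
r_{12} = q_1·c_2 = -0.1361.
u_2 = c_2 + 0.1361·q_1 = (-0.9444, -2.0741, 3.0370, 0.0556, 2.9259).
‖u_2‖ = 4.7939, so q_2 = (-0.1970, -0.4326, 0.6335, 0.0116, 0.6103).
r_{13} = q_1·c_3 = -1.0887; r_{23} = q_2·c_3 = -4.6201.
u_3 = c_3 + 1.0887·q_1 + 4.6201·q_2 = (-1.4658, 1.4085, 0.2232, 3.4980, 0.2272).
‖u_3‖ = 4.0583, so q_3 = (-0.3612, 0.3471, 0.0550, 0.8619, 0.0560).
r_{14} = q_1·c_4 = 3.4021; r_{24} = q_2·c_4 = 0.9310; r_{34} = q_3·c_4 = -1.9701.
u_4 = c_4 − 3.4021·q_1 − 0.9310·q_2 + 1.9701·q_3 = (2.0830, -1.0616, -2.4074, 1.2984, 2.3940).
‖u_4‖ = 4.3218, so q_4 = (0.4820, -0.2456, -0.5570, 0.3004, 0.5539).
Qᵀb = (-5.3072, 0.0579, 2.5848, -0.2097).
Back-substitute: x_4 = -0.2097/4.3218 = -0.0485.
x_3 = (2.5848 + 1.9701·(-0.0485))/4.0583 = 0.6134.
x_2 = (0.0579 + 4.6201·0.6134 − 0.9310·(-0.0485))/4.7939 = 0.6126.
x_1 = (-5.3072 + 0.1361·0.6126 + 1.0887·0.6134 − 3.4021·(-0.0485))/7.3485 = -0.5975.

x = (-0.5975, 0.6126, 0.6134, -0.0485)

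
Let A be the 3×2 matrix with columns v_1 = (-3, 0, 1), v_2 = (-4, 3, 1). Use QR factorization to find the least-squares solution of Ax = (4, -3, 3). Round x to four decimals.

x = (0.5714, -1.1319)

v_1 = (-3, 0, 1); ‖v_1‖ = 3.1623, so q_1 = (-0.9487, 0.0000, 0.3162).
q_1·v_2 = (-0.9487)·(-4) + 0.0000·3 + 0.3162·1 = 4.1110.
u_2 = v_2 − 4.1110·q_1 = (-0.1000, 3.0000, -0.3000).
‖u_2‖ = 3.0166, so q_2 = (-0.0331, 0.9945, -0.0994).
Qᵀb = (-2.8460, -3.4144).
Back-substitute: x_2 = -3.4144/3.0166 = -1.1319.
x_1 = (-2.8460 − 4.1110·(-1.1319))/3.1623 = 0.5714.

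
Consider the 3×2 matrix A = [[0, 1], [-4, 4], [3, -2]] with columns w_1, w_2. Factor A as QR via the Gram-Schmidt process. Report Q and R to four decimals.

w_1 = (0, -4, 3); ‖w_1‖ = 5.0000, so q_1 = (0.0000, -0.8000, 0.6000).
q_1·w_2 = 0.0000·1 + (-0.8000)·4 + 0.6000·(-2) = -4.4000.
u_2 = w_2 + 4.4000·q_1 = (1.0000, 0.4800, 0.6400).
‖u_2‖ = 1.2806, so q_2 = (0.7809, 0.3748, 0.4998).

Q = [[0.0000, 0.7809], [-0.8000, 0.3748], [0.6000, 0.4998]], R = [[5.0000, -4.4000], [0.0000, 1.2806]]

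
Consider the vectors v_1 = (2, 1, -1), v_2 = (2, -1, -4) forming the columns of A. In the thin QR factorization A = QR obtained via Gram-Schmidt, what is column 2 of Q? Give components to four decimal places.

v_1 = (2, 1, -1); ‖v_1‖ = 2.4495, so e_1 = (0.8165, 0.4082, -0.4082).
e_1·v_2 = 0.8165·2 + 0.4082·(-1) + (-0.4082)·(-4) = 2.8577.
u_2 = v_2 − 2.8577·e_1 = (-0.3333, -2.1667, -2.8333).
‖u_2‖ = 3.5824, so e_2 = (-0.0930, -0.6048, -0.7909).

e_2 = (-0.0930, -0.6048, -0.7909)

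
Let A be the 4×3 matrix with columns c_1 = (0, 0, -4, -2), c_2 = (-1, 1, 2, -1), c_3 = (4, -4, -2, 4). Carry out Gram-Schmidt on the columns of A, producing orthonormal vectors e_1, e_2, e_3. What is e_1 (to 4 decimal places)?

c_1 = (0, 0, -4, -2); ‖c_1‖ = 4.4721, so e_1 = (0.0000, 0.0000, -0.8944, -0.4472).

e_1 = (0.0000, 0.0000, -0.8944, -0.4472)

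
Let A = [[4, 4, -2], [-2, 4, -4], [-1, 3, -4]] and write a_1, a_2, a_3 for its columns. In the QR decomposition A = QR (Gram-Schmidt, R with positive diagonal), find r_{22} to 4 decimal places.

a_1 = (4, -2, -1); ‖a_1‖ = 4.5826, so q_1 = (0.8729, -0.4364, -0.2182).
q_1·a_2 = 0.8729·4 + (-0.4364)·4 + (-0.2182)·3 = 1.0911.
u_2 = a_2 − 1.0911·q_1 = (3.0476, 4.4762, 3.2381).
r_{22} = ‖u_2‖ = 6.3095.

r_{22} = 6.3095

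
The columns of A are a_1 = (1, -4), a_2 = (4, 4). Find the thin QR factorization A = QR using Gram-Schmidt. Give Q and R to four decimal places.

Q = [[0.2425, 0.9701], [-0.9701, 0.2425]], R = [[4.1231, -2.9104], [0.0000, 4.8507]]

e_1 = a_1/‖a_1‖ = (1, -4)/4.1231 = (0.2425, -0.9701).
r_{12} = e_1·a_2 = -2.9104.
u_2 = a_2 + 2.9104·e_1 = (4.7059, 1.1765).
‖u_2‖ = 4.8507, so e_2 = (0.9701, 0.2425).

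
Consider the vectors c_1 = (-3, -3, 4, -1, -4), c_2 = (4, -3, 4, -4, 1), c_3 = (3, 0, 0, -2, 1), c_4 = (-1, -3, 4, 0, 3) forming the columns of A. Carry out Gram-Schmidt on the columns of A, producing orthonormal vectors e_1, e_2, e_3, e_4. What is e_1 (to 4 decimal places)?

e_1 = (-0.4201, -0.4201, 0.5601, -0.1400, -0.5601)

c_1 = (-3, -3, 4, -1, -4); ‖c_1‖ = 7.1414, so e_1 = (-0.4201, -0.4201, 0.5601, -0.1400, -0.5601).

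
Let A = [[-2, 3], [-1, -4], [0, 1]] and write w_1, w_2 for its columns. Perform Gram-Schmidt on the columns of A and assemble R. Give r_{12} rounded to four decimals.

r_{12} = -0.8944

w_1 = (-2, -1, 0); ‖w_1‖ = 2.2361, so q_1 = (-0.8944, -0.4472, 0.0000).
r_{12} = q_1·w_2 = -0.8944.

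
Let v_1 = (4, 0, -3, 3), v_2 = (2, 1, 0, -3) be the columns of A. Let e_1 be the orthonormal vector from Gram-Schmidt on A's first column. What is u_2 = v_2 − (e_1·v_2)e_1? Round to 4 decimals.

u_2 = (2.1176, 1.0000, -0.0882, -2.9118)

v_1 = (4, 0, -3, 3); ‖v_1‖ = 5.8310, so e_1 = (0.6860, 0.0000, -0.5145, 0.5145).
e_1·v_2 = 0.6860·2 + 0.0000·1 + (-0.5145)·0 + 0.5145·(-3) = -0.1715.
u_2 = v_2 + 0.1715·e_1 = (2.1176, 1.0000, -0.0882, -2.9118).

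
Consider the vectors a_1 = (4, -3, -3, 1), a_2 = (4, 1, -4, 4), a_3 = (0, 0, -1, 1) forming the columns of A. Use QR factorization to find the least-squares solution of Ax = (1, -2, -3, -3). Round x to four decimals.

e_1 = a_1/‖a_1‖ = (4, -3, -3, 1)/5.9161 = (0.6761, -0.5071, -0.5071, 0.1690).
r_{12} = e_1·a_2 = 4.9019.
u_2 = a_2 − 4.9019·e_1 = (0.6857, 3.4857, -1.5143, 3.1714).
‖u_2‖ = 4.9971, so e_2 = (0.1372, 0.6975, -0.3030, 0.6346).
r_{13} = e_1·a_3 = 0.6761; r_{23} = e_2·a_3 = 0.9377.
u_3 = a_3 − 0.6761·e_1 − 0.9377·e_2 = (-0.5858, -0.3112, -0.3730, 0.2906).
‖u_3‖ = 0.8146, so e_3 = (-0.7191, -0.3820, -0.4579, 0.3568).
Qᵀb = (2.7045, -2.2527, 0.3483).
Back-substitute: x_3 = 0.3483/0.8146 = 0.4276.
x_2 = (-2.2527 − 0.9377·0.4276)/4.9971 = -0.5310.
x_1 = (2.7045 − 4.9019·(-0.5310) − 0.6761·0.4276)/5.9161 = 0.8483.

x = (0.8483, -0.5310, 0.4276)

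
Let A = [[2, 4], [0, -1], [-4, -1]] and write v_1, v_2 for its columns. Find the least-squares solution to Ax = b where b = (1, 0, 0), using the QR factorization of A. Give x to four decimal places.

q_1 = v_1/‖v_1‖ = (2, 0, -4)/4.4721 = (0.4472, 0.0000, -0.8944).
r_{12} = q_1·v_2 = 2.6833.
u_2 = v_2 − 2.6833·q_1 = (2.8000, -1.0000, 1.4000).
‖u_2‖ = 3.2863, so q_2 = (0.8520, -0.3043, 0.4260).
Qᵀb = (0.4472, 0.8520).
Back-substitute: x_2 = 0.8520/3.2863 = 0.2593.
x_1 = (0.4472 − 2.6833·0.2593)/4.4721 = -0.0556.

x = (-0.0556, 0.2593)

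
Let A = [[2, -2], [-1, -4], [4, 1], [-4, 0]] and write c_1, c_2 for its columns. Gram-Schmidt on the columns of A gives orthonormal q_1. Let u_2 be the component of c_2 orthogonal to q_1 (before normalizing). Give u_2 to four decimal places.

c_1 = (2, -1, 4, -4); ‖c_1‖ = 6.0828, so q_1 = (0.3288, -0.1644, 0.6576, -0.6576).
q_1·c_2 = 0.3288·(-2) + (-0.1644)·(-4) + 0.6576·1 + (-0.6576)·0 = 0.6576.
u_2 = c_2 − 0.6576·q_1 = (-2.2162, -3.8919, 0.5676, 0.4324).

u_2 = (-2.2162, -3.8919, 0.5676, 0.4324)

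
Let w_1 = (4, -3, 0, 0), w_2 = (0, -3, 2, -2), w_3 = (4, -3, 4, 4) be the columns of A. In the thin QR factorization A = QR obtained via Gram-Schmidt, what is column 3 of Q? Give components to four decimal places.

w_1 = (4, -3, 0, 0); ‖w_1‖ = 5.0000, so e_1 = (0.8000, -0.6000, 0.0000, 0.0000).
e_1·w_2 = 0.8000·0 + (-0.6000)·(-3) + 0.0000·2 + 0.0000·(-2) = 1.8000.
u_2 = w_2 − 1.8000·e_1 = (-1.4400, -1.9200, 2.0000, -2.0000).
‖u_2‖ = 3.7094, so e_2 = (-0.3882, -0.5176, 0.5392, -0.5392).
e_1·w_3 = 0.8000·4 + (-0.6000)·(-3) + 0.0000·4 + 0.0000·4 = 5.0000; e_2·w_3 = (-0.3882)·4 + (-0.5176)·(-3) + 0.5392·4 + (-0.5392)·4 = 0.0000.
u_3 = w_3 − 5.0000·e_1 − 0.0000·e_2 = (0.0000, 0.0000, 4.0000, 4.0000).
‖u_3‖ = 5.6569, so e_3 = (0.0000, 0.0000, 0.7071, 0.7071).

e_3 = (0.0000, 0.0000, 0.7071, 0.7071)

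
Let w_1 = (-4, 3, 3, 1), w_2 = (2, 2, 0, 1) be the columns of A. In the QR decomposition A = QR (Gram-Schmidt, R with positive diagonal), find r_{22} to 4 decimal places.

r_{22} = 2.9952

q_1 = w_1/‖w_1‖ = (-4, 3, 3, 1)/5.9161 = (-0.6761, 0.5071, 0.5071, 0.1690).
r_{12} = q_1·w_2 = -0.1690.
u_2 = w_2 + 0.1690·q_1 = (1.8857, 2.0857, 0.0857, 1.0286).
r_{22} = ‖u_2‖ = 2.9952.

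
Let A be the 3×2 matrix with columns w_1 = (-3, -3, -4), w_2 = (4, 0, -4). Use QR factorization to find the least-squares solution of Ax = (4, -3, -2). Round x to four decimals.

x = (0.0597, 0.7425)

w_1 = (-3, -3, -4); ‖w_1‖ = 5.8310, so e_1 = (-0.5145, -0.5145, -0.6860).
e_1·w_2 = (-0.5145)·4 + (-0.5145)·0 + (-0.6860)·(-4) = 0.6860.
u_2 = w_2 − 0.6860·e_1 = (4.3529, 0.3529, -3.5294).
‖u_2‖ = 5.6151, so e_2 = (0.7752, 0.0629, -0.6286).
Qᵀb = (0.8575, 4.1694).
Back-substitute: x_2 = 4.1694/5.6151 = 0.7425.
x_1 = (0.8575 − 0.6860·0.7425)/5.8310 = 0.0597.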